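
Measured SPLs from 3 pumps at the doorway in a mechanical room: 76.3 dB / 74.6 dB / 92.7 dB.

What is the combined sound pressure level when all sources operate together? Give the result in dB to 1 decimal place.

Sum in the linear (power) domain: Σ 10^(Lᵢ/10) = 10^(76.3/10) + 10^(74.6/10) + 10^(92.7/10) = 1.934e+09.
Combined level = 10 log₁₀(1.934e+09) = 92.9 dB.

92.9 dB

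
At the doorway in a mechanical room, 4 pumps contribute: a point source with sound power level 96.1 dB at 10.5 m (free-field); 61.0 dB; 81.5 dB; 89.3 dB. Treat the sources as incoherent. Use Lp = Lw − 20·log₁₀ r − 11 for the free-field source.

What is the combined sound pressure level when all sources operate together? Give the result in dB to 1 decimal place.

90.0 dB

Source at 10.5 m: Lp = 96.1 − 20·log₁₀(10.5) − 11 = 64.7 dB.
Converting to relative power and adding: 10^(64.7/10) + 10^(61.0/10) + 10^(81.5/10) + 10^(89.3/10) = 9.966e+08.
Back to dB: 10·log₁₀ Σ = 90.0 dB.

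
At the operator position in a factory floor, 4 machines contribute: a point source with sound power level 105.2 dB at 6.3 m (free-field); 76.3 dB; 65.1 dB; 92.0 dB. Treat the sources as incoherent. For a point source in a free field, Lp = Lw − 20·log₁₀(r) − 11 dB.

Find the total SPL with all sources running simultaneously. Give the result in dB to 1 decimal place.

Source at 6.3 m: Lp = 105.2 − 20·log₁₀(6.3) − 11 = 78.2 dB.
Sum in the linear (power) domain: Σ 10^(Lᵢ/10) = 10^(78.2/10) + 10^(76.3/10) + 10^(65.1/10) + 10^(92.0/10) = 1.697e+09.
L_total = 10·log₁₀(1.697e+09) = 92.3 dB.

92.3 dB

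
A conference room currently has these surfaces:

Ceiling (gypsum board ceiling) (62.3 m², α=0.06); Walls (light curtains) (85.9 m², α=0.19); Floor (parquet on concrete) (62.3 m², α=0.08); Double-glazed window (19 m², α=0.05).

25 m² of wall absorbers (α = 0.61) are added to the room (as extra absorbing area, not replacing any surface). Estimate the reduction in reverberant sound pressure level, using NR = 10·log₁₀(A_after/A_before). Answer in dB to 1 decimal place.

2.0 dB

Total absorption A_before = 62.3·0.06 + 85.9·0.19 + 62.3·0.08 + 19·0.05
  = 3.738 + 16.321 + 4.984 + 0.950 = 25.993 m² sabins.
Added absorption = 25 × 0.61 = 15.250 sabins.
New total A_after = 41.243 sabins.
Reduction = 10 log₁₀(A_after/A_before) = 10 log₁₀(1.5867) = 2.0 dB.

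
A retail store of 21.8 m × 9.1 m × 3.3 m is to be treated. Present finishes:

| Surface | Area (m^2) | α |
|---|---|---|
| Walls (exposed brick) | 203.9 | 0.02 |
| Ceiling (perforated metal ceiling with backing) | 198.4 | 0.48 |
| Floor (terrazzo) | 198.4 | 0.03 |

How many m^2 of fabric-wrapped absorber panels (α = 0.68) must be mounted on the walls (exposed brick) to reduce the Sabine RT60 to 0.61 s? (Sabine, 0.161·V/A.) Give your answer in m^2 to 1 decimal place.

102.3

Total absorption A₁ = 203.9×0.02 + 198.4×0.48 + 198.4×0.03
  = 4.078 + 95.232 + 5.952 = 105.262 m^2 sabins.
V = 654.654 m³. Target absorption A₂ = 0.161 × 654.654 / 0.61 = 172.786 sabins.
ΔA needed = 172.786 − 105.262 = 67.524 sabins.
Each m^2 of panel replacing the walls (exposed brick) adds (0.68 − 0.02) = 0.66 sabins.
Panel area = 67.524 / 0.66 = 102.3 m^2.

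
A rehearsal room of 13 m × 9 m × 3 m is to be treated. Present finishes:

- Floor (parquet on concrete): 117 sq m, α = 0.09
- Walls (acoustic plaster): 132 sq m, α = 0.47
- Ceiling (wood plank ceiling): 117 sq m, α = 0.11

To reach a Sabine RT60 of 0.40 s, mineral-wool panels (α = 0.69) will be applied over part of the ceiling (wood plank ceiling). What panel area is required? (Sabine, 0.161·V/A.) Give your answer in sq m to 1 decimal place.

96.3

A₁ = Σ Sᵢαᵢ = 117*0.09 + 132*0.47 + 117*0.11 = 85.440 sabins.
V = 351 m³. Target absorption A₂ = 0.161 × 351 / 0.40 = 141.278 sabins.
ΔA needed = 141.278 − 85.440 = 55.838 sabins.
Each sq m of panel replacing the ceiling (wood plank ceiling) adds (0.69 − 0.11) = 0.58 sabins.
Area = ΔA/Δα = 55.838/0.58 = 96.3 sq m.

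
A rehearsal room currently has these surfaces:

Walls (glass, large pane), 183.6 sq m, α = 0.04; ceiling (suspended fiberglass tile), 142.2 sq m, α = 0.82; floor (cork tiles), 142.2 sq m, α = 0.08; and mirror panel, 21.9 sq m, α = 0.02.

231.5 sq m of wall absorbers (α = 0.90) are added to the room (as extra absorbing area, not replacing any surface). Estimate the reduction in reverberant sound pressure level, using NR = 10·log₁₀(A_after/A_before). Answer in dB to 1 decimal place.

A_before = Σ Sᵢαᵢ = 183.6·0.04 + 142.2·0.82 + 142.2·0.08 + 21.9·0.02 = 135.762 sabins.
Added absorption = 231.5 × 0.90 = 208.350 sabins.
New total A_after = 344.112 sabins.
NR = 10·log₁₀(344.112/135.762) = 4.0 dB.

4.0 dB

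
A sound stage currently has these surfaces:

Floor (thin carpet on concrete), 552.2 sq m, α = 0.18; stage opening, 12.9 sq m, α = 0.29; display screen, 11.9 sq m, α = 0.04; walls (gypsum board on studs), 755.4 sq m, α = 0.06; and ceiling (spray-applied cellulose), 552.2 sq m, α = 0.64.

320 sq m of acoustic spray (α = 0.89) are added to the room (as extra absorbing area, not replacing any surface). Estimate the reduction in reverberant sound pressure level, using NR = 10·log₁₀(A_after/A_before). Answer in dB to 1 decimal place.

2.0 dB

Summing Sᵢαᵢ: 99.396 + 3.741 + 0.476 + 45.324 + 353.408 → A_before = 502.345 sabins.
Added absorption = 320 × 0.89 = 284.800 sabins.
New total A_after = 787.145 sabins.
Reduction = 10 log₁₀(A_after/A_before) = 10 log₁₀(1.5669) = 2.0 dB.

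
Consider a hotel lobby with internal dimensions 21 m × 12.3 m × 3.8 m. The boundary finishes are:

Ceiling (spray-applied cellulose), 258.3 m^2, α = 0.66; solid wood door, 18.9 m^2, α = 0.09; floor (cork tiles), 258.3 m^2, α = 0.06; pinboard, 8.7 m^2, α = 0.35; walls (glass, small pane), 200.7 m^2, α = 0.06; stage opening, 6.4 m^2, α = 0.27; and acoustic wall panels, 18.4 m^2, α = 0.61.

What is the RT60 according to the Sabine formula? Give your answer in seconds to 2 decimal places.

Total absorption A = 258.3·0.66 + 18.9·0.09 + 258.3·0.06 + 8.7·0.35 + 200.7·0.06 + 6.4·0.27 + 18.4·0.61
  = 170.478 + 1.701 + 15.498 + 3.045 + 12.042 + 1.728 + 11.224 = 215.716 m^2 sabins.
Room volume: 981.54 m³.
T = 0.161 V/A = 0.161·981.54/215.716 = 0.73 s.

0.73 seconds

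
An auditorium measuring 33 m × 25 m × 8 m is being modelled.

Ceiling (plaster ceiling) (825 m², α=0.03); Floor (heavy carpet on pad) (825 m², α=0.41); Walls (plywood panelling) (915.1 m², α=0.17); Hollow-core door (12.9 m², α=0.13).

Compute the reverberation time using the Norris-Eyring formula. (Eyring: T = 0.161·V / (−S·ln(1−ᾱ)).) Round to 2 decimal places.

1.83 s

S = Σ Sᵢ = 2578.0 m².
Absorption A = 825×0.03 + 825×0.41 + 915.1×0.17 + 12.9×0.13 = 520.244 sabins.
Mean coefficient ᾱ = A/S = 0.2018.
Eyring denominator: −S ln(1−ᾱ) = 581.071.
V = 33 × 25 × 8 = 6600 m³.
T = 0.161·V/[−S·ln(1−ᾱ)] = 0.161·6600/581.071 = 1.83 s.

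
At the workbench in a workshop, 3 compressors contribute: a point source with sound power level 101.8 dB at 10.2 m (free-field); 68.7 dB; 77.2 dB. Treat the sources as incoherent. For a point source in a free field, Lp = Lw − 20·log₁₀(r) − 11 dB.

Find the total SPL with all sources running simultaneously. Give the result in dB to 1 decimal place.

78.5 dB

Source at 10.2 m: Lp = 101.8 − 20·log₁₀(10.2) − 11 = 70.6 dB.
Sum in the linear (power) domain: Σ 10^(Lᵢ/10) = 10^(70.6/10) + 10^(68.7/10) + 10^(77.2/10) = 7.138e+07.
Combined level = 10 log₁₀(7.138e+07) = 78.5 dB.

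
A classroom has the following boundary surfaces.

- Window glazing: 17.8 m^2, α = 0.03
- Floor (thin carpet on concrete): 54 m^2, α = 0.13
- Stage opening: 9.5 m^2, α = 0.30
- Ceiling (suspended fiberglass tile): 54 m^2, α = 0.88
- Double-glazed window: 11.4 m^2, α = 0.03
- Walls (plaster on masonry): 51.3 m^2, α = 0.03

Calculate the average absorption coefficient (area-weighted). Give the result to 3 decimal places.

Total surface area S = 198.0 m^2.
A = 17.8·0.03 + 54·0.13 + 9.5·0.30 + 54·0.88 + 11.4·0.03 + 51.3·0.03 = 59.805 sabins.
ᾱ = 59.805 / 198.0 = 0.302.

0.302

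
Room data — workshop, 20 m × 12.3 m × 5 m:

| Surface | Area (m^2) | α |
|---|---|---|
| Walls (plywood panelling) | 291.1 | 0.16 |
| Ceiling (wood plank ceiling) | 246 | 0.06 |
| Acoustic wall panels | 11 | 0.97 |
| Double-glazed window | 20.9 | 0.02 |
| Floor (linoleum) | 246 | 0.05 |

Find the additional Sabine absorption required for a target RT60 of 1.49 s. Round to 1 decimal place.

48.2 sabins

Summing Sᵢαᵢ: 46.576 + 14.760 + 10.670 + 0.418 + 12.300 → A₁ = 84.724 sabins.
V = 1230 m³. Required absorption A₂ = 0.161 × 1230 / 1.49 = 132.906 sabins.
Additional absorption ΔA = 132.906 − 84.724 = 48.2 sabins.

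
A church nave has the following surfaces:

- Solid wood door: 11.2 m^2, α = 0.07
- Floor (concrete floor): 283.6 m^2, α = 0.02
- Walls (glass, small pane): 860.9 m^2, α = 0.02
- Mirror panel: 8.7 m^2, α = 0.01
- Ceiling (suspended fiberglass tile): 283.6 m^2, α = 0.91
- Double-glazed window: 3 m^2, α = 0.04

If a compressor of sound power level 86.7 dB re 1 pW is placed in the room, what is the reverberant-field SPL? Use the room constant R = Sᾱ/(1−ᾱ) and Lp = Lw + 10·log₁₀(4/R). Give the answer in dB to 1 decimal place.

A = 281.957 sabins; S = 1451.0 m^2.
ᾱ = 0.1943, so room constant R = A/(1−ᾱ) = 349.953 m^2.
Lp = Lw + 10 log₁₀(4/R) = 86.7 -19.42 = 67.3 dB.

67.3 dB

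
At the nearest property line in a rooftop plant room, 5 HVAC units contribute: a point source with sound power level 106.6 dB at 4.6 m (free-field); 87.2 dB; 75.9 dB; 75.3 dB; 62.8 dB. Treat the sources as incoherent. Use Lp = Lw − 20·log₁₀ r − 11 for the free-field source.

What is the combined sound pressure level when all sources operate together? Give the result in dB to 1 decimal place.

88.9 dB

Source at 4.6 m: Lp = 106.6 − 20·log₁₀(4.6) − 11 = 82.3 dB.
Sum in the linear (power) domain: Σ 10^(Lᵢ/10) = 10^(82.3/10) + 10^(87.2/10) + 10^(75.9/10) + 10^(75.3/10) + 10^(62.8/10) = 7.693e+08.
L_total = 10·log₁₀(7.693e+08) = 88.9 dB.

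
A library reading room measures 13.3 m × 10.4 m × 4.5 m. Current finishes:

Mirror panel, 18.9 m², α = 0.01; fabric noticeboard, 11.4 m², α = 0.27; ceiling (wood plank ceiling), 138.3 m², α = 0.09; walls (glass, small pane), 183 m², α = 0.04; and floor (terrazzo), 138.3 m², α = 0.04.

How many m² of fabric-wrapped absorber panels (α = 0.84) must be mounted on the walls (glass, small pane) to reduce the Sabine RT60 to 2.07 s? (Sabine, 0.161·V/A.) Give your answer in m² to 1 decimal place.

A₁ = Σ Sᵢαᵢ = 18.9×0.01 + 11.4×0.27 + 138.3×0.09 + 183×0.04 + 138.3×0.04 = 28.566 sabins.
V = 622.44 m³. Target absorption A₂ = 0.161 × 622.44 / 2.07 = 48.412 sabins.
ΔA needed = 48.412 − 28.566 = 19.846 sabins.
Each m² of panel replacing the walls (glass, small pane) adds (0.84 − 0.04) = 0.80 sabins.
Area = ΔA/Δα = 19.846/0.80 = 24.8 m².

24.8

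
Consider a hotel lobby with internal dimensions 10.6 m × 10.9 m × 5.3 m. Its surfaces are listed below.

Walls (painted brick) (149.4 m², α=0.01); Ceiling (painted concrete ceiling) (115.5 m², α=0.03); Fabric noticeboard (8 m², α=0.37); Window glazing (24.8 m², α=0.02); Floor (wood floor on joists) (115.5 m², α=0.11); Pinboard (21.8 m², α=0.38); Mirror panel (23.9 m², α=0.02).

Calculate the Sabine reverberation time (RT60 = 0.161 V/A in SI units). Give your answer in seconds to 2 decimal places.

3.30 seconds

Summing Sᵢαᵢ: 1.494 + 3.465 + 2.960 + 0.496 + 12.705 + 8.284 + 0.478 → A = 29.882 sabins.
Room volume: 612.362 m³.
T = 0.161 V/A = 0.161·612.362/29.882 = 3.30 s.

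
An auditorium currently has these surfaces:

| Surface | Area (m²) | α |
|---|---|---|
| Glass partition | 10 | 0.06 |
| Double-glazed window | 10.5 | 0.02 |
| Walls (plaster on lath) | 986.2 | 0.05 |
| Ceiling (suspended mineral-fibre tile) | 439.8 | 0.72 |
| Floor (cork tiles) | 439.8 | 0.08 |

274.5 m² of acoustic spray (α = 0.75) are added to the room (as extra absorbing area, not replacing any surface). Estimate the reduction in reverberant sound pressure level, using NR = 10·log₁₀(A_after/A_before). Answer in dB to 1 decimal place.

1.8 dB

A_before = Σ Sᵢαᵢ = 10·0.06 + 10.5·0.02 + 986.2·0.05 + 439.8·0.72 + 439.8·0.08 = 401.960 sabins.
Added absorption = 274.5 × 0.75 = 205.875 sabins.
A_after = 401.960 + 205.875 = 607.835 sabins.
Reduction = 10 log₁₀(A_after/A_before) = 10 log₁₀(1.5122) = 1.8 dB.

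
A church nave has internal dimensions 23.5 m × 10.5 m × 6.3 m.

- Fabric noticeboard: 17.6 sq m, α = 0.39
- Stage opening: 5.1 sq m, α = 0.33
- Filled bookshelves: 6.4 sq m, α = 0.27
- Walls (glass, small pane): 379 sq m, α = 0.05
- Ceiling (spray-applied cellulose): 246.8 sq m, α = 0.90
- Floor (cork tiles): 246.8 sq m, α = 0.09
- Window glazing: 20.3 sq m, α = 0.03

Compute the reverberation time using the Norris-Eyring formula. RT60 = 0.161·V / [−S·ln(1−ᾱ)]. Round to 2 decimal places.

0.77 sec

S = Σ Sᵢ = 922.0 sq m.
Absorption A = 17.6·0.39 + 5.1·0.33 + 6.4·0.27 + 379·0.05 + 246.8·0.90 + 246.8·0.09 + 20.3·0.03 = 274.166 sabins.
ᾱ = 274.166 / 922.0 = 0.2974.
Eyring denominator: −S ln(1−ᾱ) = 325.436.
V = 23.5 × 10.5 × 6.3 = 1554.525 m³.
T = 0.161·V/[−S·ln(1−ᾱ)] = 0.161·1554.525/325.436 = 0.77 s.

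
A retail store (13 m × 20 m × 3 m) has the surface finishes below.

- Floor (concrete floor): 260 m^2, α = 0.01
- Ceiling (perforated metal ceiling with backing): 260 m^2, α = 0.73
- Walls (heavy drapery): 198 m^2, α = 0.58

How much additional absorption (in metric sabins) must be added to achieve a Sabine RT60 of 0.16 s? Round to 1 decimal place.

477.6 sabins

A₁ = Σ Sᵢαᵢ = 260×0.01 + 260×0.73 + 198×0.58 = 307.240 sabins.
V = 780 m³. Required absorption A₂ = 0.161 × 780 / 0.16 = 784.875 sabins.
Shortfall: 784.875 − 307.240 = 477.6 sabins.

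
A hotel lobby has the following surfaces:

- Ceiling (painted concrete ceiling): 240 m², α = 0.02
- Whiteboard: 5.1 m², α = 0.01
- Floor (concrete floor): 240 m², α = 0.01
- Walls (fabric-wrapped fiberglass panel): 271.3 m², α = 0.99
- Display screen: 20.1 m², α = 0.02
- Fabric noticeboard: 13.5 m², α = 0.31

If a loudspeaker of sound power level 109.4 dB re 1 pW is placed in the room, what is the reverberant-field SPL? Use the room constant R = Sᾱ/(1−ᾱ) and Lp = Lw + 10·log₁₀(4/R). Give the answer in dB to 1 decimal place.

89.0 dB

Σ(Sᵢαᵢ) = 240×0.02 + 5.1×0.01 + 240×0.01 + 271.3×0.99 + 20.1×0.02 + 13.5×0.31 = 280.425; total area S = 790.0 m².
ᾱ = 280.425/790.0 = 0.3550; R = Sᾱ/(1−ᾱ) = 280.425/(1−0.3550) = 434.767 m².
Lp = Lw + 10 log₁₀(4/R) = 109.4 -20.36 = 89.0 dB.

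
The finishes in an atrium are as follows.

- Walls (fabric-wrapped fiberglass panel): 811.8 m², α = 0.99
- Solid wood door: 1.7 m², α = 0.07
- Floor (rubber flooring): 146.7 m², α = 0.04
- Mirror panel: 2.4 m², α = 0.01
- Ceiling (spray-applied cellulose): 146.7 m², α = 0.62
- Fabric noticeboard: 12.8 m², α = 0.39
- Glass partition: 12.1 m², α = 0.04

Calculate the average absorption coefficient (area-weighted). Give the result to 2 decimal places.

Total surface area S = 1134.2 m².
Weighted sum Σ Sα = 906.123.
ᾱ = A/S = 0.80.

0.80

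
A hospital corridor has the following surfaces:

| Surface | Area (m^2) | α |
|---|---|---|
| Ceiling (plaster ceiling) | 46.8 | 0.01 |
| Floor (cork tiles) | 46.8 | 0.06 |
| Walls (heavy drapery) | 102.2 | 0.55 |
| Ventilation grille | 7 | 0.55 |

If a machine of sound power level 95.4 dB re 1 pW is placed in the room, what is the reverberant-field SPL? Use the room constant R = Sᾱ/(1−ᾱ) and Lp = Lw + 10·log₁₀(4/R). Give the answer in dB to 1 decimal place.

Σ(Sᵢαᵢ) = 46.8×0.01 + 46.8×0.06 + 102.2×0.55 + 7×0.55 = 63.336; total area S = 202.8 m^2.
ᾱ = 0.3123, so room constant R = A/(1−ᾱ) = 92.098 m^2.
Lp = 95.4 + 10·log₁₀(4/92.098) = 95.4 + (-13.62) = 81.8 dB.

81.8 dB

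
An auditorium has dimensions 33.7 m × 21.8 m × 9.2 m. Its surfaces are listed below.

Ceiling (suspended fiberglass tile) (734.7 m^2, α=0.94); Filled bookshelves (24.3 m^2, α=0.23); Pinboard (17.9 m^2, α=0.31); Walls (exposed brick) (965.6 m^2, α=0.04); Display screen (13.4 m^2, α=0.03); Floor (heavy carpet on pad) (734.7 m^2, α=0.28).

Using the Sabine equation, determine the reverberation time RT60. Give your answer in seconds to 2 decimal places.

Total absorption A = 734.7·0.94 + 24.3·0.23 + 17.9·0.31 + 965.6·0.04 + 13.4·0.03 + 734.7·0.28
  = 690.618 + 5.589 + 5.549 + 38.624 + 0.402 + 205.716 = 946.498 m^2 sabins.
V = 33.7·21.8·9.2 = 6758.872 m³.
Sabine: RT60 = 0.161 × 6758.872 / 946.498 = 1.15 s.

1.15 s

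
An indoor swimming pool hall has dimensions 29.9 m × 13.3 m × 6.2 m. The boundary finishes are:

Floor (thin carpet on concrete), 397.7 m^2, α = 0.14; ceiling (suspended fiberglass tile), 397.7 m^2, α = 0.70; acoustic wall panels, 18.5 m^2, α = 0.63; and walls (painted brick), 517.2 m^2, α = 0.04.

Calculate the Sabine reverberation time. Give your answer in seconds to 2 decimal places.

Summing Sᵢαᵢ: 55.678 + 278.390 + 11.655 + 20.688 → A = 366.411 sabins.
Room volume: 2465.554 m³.
T = 0.161 V/A = 0.161·2465.554/366.411 = 1.08 s.

1.08 s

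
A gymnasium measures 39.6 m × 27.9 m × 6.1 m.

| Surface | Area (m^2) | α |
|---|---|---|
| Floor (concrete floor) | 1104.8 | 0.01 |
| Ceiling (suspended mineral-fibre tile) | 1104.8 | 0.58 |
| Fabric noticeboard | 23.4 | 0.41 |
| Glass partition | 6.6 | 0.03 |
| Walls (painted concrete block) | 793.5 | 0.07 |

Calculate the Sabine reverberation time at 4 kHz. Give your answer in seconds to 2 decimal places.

A = Σ Sᵢαᵢ = 1104.8×0.01 + 1104.8×0.58 + 23.4×0.41 + 6.6×0.03 + 793.5×0.07 = 717.169 sabins.
V = 39.6·27.9·6.1 = 6739.524 m³.
RT60 = 0.161 · V / A = 0.161 × 6739.524 / 717.169 = 1.51 s.

1.51 s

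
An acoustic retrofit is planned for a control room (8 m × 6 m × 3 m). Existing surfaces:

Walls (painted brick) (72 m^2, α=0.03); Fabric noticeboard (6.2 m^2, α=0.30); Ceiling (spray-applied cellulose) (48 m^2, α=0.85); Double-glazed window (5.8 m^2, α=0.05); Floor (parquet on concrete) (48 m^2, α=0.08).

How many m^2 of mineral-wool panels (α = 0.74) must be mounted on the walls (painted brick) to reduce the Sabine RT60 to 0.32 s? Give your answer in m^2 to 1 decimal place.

33.1

Summing Sᵢαᵢ: 2.160 + 1.860 + 40.800 + 0.290 + 3.840 → A₁ = 48.950 sabins.
V = 144 m³. Target absorption A₂ = 0.161 × 144 / 0.32 = 72.450 sabins.
ΔA needed = 72.450 − 48.950 = 23.500 sabins.
Net gain per m^2: Δα = 0.74 − 0.03 = 0.71.
Area = ΔA/Δα = 23.500/0.71 = 33.1 m^2.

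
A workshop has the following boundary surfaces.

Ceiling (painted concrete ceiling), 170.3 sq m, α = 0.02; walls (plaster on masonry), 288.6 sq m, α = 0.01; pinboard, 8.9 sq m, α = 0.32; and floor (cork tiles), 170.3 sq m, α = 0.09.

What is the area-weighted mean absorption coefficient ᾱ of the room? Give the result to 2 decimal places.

0.04

S = Σ Sᵢ = 170.3 + 288.6 + 8.9 + 170.3 = 638.1 sq m.
A = 170.3·0.02 + 288.6·0.01 + 8.9·0.32 + 170.3·0.09 = 24.467 sabins.
ᾱ = A/S = 0.04.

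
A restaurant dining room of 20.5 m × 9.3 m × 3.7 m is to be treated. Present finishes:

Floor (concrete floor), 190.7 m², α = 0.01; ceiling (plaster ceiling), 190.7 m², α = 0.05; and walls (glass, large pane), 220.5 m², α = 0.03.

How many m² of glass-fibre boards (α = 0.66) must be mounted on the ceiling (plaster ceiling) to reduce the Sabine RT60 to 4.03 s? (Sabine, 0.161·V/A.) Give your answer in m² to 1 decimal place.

16.6

Total absorption A₁ = 190.7*0.01 + 190.7*0.05 + 220.5*0.03
  = 1.907 + 9.535 + 6.615 = 18.057 m² sabins.
V = 705.405 m³. Target absorption A₂ = 0.161 × 705.405 / 4.03 = 28.181 sabins.
ΔA needed = 28.181 − 18.057 = 10.124 sabins.
Each m² of panel replacing the ceiling (plaster ceiling) adds (0.66 − 0.05) = 0.61 sabins.
Panel area = 10.124 / 0.61 = 16.6 m².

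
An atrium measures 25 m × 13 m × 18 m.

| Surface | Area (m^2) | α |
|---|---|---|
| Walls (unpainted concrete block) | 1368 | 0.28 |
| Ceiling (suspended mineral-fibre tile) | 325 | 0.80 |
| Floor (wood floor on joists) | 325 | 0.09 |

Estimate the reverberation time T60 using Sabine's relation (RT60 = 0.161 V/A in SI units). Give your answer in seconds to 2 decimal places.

1.40 s

Summing Sᵢαᵢ: 383.040 + 260.000 + 29.250 → A = 672.290 sabins.
Volume V = 25 × 13 × 18 = 5850 m³.
T = 0.161 V/A = 0.161·5850/672.290 = 1.40 s.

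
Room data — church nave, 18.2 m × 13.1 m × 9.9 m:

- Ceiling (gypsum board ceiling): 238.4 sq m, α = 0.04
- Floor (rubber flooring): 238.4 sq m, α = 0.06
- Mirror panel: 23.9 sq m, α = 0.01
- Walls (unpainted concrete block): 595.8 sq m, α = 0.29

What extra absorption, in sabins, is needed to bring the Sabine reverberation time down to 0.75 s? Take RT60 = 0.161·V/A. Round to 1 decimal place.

309.8 sabins

A₁ = Σ Sᵢαᵢ = 238.4*0.04 + 238.4*0.06 + 23.9*0.01 + 595.8*0.29 = 196.861 sabins.
Target A₂ = 0.161·2360.358/0.75 = 506.690 sabins (V = 2360.358 m³).
Shortfall: 506.690 − 196.861 = 309.8 sabins.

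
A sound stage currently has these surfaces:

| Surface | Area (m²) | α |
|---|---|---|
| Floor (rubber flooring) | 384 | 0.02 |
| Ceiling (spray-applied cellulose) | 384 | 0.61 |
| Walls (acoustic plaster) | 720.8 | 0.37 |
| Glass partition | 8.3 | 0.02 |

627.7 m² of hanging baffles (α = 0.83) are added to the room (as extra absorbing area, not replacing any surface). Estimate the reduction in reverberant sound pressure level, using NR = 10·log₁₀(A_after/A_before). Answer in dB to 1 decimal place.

Summing Sᵢαᵢ: 7.680 + 234.240 + 266.696 + 0.166 → A_before = 508.782 sabins.
Treatment contributes 627.7·0.83 = 520.991 sabins.
New total A_after = 1029.773 sabins.
Reduction = 10 log₁₀(A_after/A_before) = 10 log₁₀(2.0240) = 3.1 dB.

3.1 dB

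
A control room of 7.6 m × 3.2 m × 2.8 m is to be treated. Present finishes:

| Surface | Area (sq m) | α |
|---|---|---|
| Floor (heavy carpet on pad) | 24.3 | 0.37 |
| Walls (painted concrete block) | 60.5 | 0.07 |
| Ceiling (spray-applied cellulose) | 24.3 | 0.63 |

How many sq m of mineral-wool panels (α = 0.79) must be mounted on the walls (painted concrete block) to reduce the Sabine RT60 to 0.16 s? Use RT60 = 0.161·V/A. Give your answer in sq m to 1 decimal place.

55.5

Summing Sᵢαᵢ: 8.991 + 4.235 + 15.309 → A₁ = 28.535 sabins.
Required A₂ = 0.161·68.096/0.16 = 68.522 sabins.
ΔA needed = 68.522 − 28.535 = 39.987 sabins.
Net gain per sq m: Δα = 0.79 − 0.07 = 0.72.
Area = ΔA/Δα = 39.987/0.72 = 55.5 sq m.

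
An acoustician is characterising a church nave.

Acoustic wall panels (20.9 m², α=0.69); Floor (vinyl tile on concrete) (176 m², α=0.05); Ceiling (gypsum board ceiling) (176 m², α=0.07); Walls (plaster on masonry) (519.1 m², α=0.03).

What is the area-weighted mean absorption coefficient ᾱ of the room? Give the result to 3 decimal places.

Total surface area S = 892.0 m².
Weighted sum Σ Sα = 51.114.
ᾱ = 51.114 / 892.0 = 0.057.

0.057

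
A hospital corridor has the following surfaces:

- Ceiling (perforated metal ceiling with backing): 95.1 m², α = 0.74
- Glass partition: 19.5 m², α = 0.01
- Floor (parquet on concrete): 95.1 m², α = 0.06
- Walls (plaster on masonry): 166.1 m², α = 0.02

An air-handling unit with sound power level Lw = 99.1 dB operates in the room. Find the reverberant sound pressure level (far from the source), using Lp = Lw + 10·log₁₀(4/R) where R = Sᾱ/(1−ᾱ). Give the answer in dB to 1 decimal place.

85.1 dB

A = 79.597 sabins; S = 375.8 m².
ᾱ = 79.597/375.8 = 0.2118; R = Sᾱ/(1−ᾱ) = 79.597/(1−0.2118) = 100.986 m².
Lp = Lw + 10 log₁₀(4/R) = 99.1 -14.02 = 85.1 dB.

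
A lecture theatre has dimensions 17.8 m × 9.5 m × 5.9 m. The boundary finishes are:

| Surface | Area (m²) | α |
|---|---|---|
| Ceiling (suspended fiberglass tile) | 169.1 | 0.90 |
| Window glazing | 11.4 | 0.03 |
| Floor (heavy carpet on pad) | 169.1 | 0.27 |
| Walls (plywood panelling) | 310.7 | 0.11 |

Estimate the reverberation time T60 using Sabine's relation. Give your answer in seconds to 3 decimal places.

A = Σ Sᵢαᵢ = 169.1·0.90 + 11.4·0.03 + 169.1·0.27 + 310.7·0.11 = 232.366 sabins.
Volume V = 17.8 × 9.5 × 5.9 = 997.69 m³.
T = 0.161 V/A = 0.161·997.69/232.366 = 0.691 s.

0.691 sec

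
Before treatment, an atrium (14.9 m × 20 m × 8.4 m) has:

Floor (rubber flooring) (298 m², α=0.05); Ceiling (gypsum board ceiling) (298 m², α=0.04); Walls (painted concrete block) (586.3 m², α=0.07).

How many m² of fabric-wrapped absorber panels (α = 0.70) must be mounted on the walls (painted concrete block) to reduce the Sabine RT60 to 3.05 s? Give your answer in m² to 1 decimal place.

Total absorption A₁ = 298·0.05 + 298·0.04 + 586.3·0.07
  = 14.900 + 11.920 + 41.041 = 67.861 m² sabins.
Required A₂ = 0.161·2503.2/3.05 = 132.136 sabins.
Absorption to add: 132.136 − 67.861 = 64.275 sabins.
Each m² of panel replacing the walls (painted concrete block) adds (0.70 − 0.07) = 0.63 sabins.
Panel area = 64.275 / 0.63 = 102.0 m².

102.0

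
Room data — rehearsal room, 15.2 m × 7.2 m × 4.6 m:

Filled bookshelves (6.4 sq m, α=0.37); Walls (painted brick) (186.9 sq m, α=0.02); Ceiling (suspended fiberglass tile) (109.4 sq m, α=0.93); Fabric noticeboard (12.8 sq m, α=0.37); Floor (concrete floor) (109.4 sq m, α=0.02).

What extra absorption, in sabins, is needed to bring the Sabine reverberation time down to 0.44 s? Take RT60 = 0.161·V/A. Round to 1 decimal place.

Total absorption A₁ = 6.4*0.37 + 186.9*0.02 + 109.4*0.93 + 12.8*0.37 + 109.4*0.02
  = 2.368 + 3.738 + 101.742 + 4.736 + 2.188 = 114.772 sq m sabins.
For T = 0.44 s, need A₂ = 0.161·V/T = 0.161·503.424/0.44 = 184.207 sabins.
Shortfall: 184.207 − 114.772 = 69.4 sabins.

69.4 sabins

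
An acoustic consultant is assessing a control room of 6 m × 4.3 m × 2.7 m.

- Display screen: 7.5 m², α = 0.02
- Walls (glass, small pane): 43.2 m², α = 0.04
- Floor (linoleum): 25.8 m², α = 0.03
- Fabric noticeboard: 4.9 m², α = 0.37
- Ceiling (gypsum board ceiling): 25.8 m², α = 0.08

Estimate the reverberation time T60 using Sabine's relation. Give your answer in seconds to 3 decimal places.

Summing Sᵢαᵢ: 0.150 + 1.728 + 0.774 + 1.813 + 2.064 → A = 6.529 sabins.
Room volume: 69.66 m³.
RT60 = 0.161 · V / A = 0.161 × 69.66 / 6.529 = 1.718 s.

1.718 s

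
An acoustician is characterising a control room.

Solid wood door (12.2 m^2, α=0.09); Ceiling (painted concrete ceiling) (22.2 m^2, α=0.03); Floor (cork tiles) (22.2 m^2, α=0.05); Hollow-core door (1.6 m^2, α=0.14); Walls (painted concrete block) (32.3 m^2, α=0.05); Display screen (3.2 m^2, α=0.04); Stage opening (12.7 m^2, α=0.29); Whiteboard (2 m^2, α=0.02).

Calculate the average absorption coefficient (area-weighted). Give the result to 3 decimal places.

0.079

Total surface area S = 108.4 m^2.
Weighted sum Σ Sα = 8.564.
ᾱ = 8.564 / 108.4 = 0.079.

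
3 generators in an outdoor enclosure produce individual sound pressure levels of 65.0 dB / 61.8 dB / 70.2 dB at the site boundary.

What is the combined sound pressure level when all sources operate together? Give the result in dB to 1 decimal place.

Sum in the linear (power) domain: Σ 10^(Lᵢ/10) = 10^(65.0/10) + 10^(61.8/10) + 10^(70.2/10) = 1.515e+07.
Back to dB: 10·log₁₀ Σ = 71.8 dB.

71.8 dB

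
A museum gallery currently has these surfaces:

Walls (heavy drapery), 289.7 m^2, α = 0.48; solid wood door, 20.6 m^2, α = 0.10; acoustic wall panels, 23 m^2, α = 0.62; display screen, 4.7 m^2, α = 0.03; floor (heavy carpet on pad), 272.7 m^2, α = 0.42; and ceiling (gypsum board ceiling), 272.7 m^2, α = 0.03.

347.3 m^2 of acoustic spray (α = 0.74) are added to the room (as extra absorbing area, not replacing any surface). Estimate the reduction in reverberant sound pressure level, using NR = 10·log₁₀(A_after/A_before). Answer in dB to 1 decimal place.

2.8 dB

A_before = Σ Sᵢαᵢ = 289.7·0.48 + 20.6·0.10 + 23·0.62 + 4.7·0.03 + 272.7·0.42 + 272.7·0.03 = 278.232 sabins.
Treatment contributes 347.3·0.74 = 257.002 sabins.
A_after = 278.232 + 257.002 = 535.234 sabins.
NR = 10·log₁₀(535.234/278.232) = 2.8 dB.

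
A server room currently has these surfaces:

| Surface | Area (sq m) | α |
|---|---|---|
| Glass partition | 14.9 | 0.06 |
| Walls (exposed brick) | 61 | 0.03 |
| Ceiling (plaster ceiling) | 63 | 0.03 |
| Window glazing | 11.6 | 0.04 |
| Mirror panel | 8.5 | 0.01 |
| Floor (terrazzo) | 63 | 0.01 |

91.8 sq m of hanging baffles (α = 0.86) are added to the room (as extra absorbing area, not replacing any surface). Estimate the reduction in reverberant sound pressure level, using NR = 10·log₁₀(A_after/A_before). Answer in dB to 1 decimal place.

Total absorption A_before = 14.9*0.06 + 61*0.03 + 63*0.03 + 11.6*0.04 + 8.5*0.01 + 63*0.01
  = 0.894 + 1.830 + 1.890 + 0.464 + 0.085 + 0.630 = 5.793 sq m sabins.
Added absorption = 91.8 × 0.86 = 78.948 sabins.
A_after = 5.793 + 78.948 = 84.741 sabins.
Reduction = 10 log₁₀(A_after/A_before) = 10 log₁₀(14.6282) = 11.7 dB.

11.7 dB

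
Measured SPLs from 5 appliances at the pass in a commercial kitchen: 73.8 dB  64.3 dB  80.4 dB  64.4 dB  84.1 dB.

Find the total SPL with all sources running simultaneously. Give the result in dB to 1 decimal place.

Sum in the linear (power) domain: Σ 10^(Lᵢ/10) = 10^(73.8/10) + 10^(64.3/10) + 10^(80.4/10) + 10^(64.4/10) + 10^(84.1/10) = 3.961e+08.
Back to dB: 10·log₁₀ Σ = 86.0 dB.

86.0 dB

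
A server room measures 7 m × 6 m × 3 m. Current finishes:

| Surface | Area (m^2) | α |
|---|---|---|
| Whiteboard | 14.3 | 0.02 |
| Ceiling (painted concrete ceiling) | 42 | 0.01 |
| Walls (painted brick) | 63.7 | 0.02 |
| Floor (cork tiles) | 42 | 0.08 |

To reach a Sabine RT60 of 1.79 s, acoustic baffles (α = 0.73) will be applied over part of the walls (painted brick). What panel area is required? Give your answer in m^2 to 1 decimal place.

8.4

A₁ = Σ Sᵢαᵢ = 14.3*0.02 + 42*0.01 + 63.7*0.02 + 42*0.08 = 5.340 sabins.
Required A₂ = 0.161·126/1.79 = 11.333 sabins.
Absorption to add: 11.333 − 5.340 = 5.993 sabins.
Each m^2 of panel replacing the walls (painted brick) adds (0.73 − 0.02) = 0.71 sabins.
Panel area = 5.993 / 0.71 = 8.4 m^2.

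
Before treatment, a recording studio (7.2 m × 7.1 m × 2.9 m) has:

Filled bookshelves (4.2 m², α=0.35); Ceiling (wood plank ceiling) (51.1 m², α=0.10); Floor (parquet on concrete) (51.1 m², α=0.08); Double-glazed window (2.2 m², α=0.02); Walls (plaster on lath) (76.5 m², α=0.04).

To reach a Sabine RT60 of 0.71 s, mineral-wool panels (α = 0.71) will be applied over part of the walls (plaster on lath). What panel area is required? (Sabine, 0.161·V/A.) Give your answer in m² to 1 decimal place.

Total absorption A₁ = 4.2·0.35 + 51.1·0.10 + 51.1·0.08 + 2.2·0.02 + 76.5·0.04
  = 1.470 + 5.110 + 4.088 + 0.044 + 3.060 = 13.772 m² sabins.
Required A₂ = 0.161·148.248/0.71 = 33.617 sabins.
ΔA needed = 33.617 − 13.772 = 19.845 sabins.
Each m² of panel replacing the walls (plaster on lath) adds (0.71 − 0.04) = 0.67 sabins.
Area = ΔA/Δα = 19.845/0.67 = 29.6 m².

29.6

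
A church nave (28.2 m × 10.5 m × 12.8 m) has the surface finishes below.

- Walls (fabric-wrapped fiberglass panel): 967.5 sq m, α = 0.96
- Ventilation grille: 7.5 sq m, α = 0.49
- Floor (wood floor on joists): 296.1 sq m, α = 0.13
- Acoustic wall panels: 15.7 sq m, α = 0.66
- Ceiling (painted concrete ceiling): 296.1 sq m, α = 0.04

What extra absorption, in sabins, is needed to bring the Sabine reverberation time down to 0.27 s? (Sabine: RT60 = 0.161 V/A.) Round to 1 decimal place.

1266.8 sabins

Total absorption A₁ = 967.5×0.96 + 7.5×0.49 + 296.1×0.13 + 15.7×0.66 + 296.1×0.04
  = 928.800 + 3.675 + 38.493 + 10.362 + 11.844 = 993.174 sq m sabins.
V = 3790.08 m³. Required absorption A₂ = 0.161 × 3790.08 / 0.27 = 2260.011 sabins.
Additional absorption ΔA = 2260.011 − 993.174 = 1266.8 sabins.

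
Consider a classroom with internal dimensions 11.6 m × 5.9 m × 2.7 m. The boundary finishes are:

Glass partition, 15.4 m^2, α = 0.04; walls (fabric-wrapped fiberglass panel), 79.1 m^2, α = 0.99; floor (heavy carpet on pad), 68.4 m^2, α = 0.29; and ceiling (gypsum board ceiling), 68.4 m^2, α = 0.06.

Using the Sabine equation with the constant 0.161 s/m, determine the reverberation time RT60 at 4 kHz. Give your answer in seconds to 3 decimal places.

0.289 s

Summing Sᵢαᵢ: 0.616 + 78.309 + 19.836 + 4.104 → A = 102.865 sabins.
Volume V = 11.6 × 5.9 × 2.7 = 184.788 m³.
Sabine: RT60 = 0.161 × 184.788 / 102.865 = 0.289 s.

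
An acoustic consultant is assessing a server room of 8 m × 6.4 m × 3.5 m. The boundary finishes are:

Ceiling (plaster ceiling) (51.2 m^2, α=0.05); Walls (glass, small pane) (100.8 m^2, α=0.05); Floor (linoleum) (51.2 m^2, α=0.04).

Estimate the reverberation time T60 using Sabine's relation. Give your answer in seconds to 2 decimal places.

Total absorption A = 51.2×0.05 + 100.8×0.05 + 51.2×0.04
  = 2.560 + 5.040 + 2.048 = 9.648 m^2 sabins.
Room volume: 179.2 m³.
T = 0.161 V/A = 0.161·179.2/9.648 = 2.99 s.

2.99 s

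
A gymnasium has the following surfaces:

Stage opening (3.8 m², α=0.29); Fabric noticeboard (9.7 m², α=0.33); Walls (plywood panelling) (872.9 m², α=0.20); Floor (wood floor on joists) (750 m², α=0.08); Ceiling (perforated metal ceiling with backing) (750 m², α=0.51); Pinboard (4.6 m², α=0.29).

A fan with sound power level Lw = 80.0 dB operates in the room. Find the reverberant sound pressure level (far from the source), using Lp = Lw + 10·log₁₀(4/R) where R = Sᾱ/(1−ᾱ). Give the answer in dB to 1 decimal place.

56.8 dB

A = 622.717 sabins; S = 2391.0 m².
ᾱ = 622.717/2391.0 = 0.2604; R = Sᾱ/(1−ᾱ) = 622.717/(1−0.2604) = 841.965 m².
Lp = 80.0 + 10·log₁₀(4/841.965) = 80.0 + (-23.23) = 56.8 dB.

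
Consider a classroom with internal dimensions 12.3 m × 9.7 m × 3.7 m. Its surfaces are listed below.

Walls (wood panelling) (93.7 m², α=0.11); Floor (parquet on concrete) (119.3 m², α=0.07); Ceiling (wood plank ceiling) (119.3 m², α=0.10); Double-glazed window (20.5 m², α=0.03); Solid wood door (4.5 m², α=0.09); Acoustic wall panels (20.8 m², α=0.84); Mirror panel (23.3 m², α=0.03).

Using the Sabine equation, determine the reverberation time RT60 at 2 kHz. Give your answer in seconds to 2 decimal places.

1.43 seconds

Equivalent absorption area: A = 93.7*0.11 + 119.3*0.07 + 119.3*0.10 + 20.5*0.03 + 4.5*0.09 + 20.8*0.84 + 23.3*0.03 = 49.779 m².
Room volume: 441.447 m³.
Sabine: RT60 = 0.161 × 441.447 / 49.779 = 1.43 s.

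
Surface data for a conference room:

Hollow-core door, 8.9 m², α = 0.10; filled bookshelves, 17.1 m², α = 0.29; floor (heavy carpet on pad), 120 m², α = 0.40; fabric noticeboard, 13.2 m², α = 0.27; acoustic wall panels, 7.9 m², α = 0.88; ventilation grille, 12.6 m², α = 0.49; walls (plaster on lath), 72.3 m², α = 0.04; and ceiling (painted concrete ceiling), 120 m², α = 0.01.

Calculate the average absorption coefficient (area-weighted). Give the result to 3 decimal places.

0.201

Total surface area S = 372.0 m².
Σ(Sᵢαᵢ) = 8.9·0.10 + 17.1·0.29 + 120·0.40 + 13.2·0.27 + 7.9·0.88 + 12.6·0.49 + 72.3·0.04 + 120·0.01 = 74.631.
ᾱ = 74.631 / 372.0 = 0.201.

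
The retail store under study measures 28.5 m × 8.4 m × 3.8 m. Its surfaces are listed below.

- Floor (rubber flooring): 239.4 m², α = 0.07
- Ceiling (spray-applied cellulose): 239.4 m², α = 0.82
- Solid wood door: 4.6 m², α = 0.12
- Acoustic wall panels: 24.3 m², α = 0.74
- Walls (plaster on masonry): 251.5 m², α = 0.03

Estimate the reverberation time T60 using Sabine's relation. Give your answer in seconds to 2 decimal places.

0.61 s

Summing Sᵢαᵢ: 16.758 + 196.308 + 0.552 + 17.982 + 7.545 → A = 239.145 sabins.
Room volume: 909.72 m³.
RT60 = 0.161 · V / A = 0.161 × 909.72 / 239.145 = 0.61 s.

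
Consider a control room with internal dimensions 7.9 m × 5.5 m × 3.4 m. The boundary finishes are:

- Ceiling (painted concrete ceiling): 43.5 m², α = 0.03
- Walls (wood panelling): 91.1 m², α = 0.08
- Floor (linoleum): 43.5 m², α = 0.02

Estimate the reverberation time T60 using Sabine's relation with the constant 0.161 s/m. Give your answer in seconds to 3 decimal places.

2.513 sec

Summing Sᵢαᵢ: 1.305 + 7.288 + 0.870 → A = 9.463 sabins.
Room volume: 147.73 m³.
RT60 = 0.161 · V / A = 0.161 × 147.73 / 9.463 = 2.513 s.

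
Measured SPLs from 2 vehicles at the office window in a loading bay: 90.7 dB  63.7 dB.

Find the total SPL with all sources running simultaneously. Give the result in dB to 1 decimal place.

Σ 10^(Lᵢ/10) = 1.177e+09.
Back to dB: 10·log₁₀ Σ = 90.7 dB.

90.7 dB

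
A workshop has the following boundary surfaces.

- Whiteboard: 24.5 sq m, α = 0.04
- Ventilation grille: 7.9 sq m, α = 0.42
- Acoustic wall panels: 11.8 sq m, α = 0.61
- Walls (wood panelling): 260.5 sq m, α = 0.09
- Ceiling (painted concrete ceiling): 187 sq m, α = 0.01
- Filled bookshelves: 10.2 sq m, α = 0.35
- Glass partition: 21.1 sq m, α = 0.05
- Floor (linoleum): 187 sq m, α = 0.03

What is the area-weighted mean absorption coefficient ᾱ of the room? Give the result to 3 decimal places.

0.066

Total surface area S = 710.0 sq m.
Σ(Sᵢαᵢ) = 24.5·0.04 + 7.9·0.42 + 11.8·0.61 + 260.5·0.09 + 187·0.01 + 10.2·0.35 + 21.1·0.05 + 187·0.03 = 47.046.
ᾱ = A/S = 0.066.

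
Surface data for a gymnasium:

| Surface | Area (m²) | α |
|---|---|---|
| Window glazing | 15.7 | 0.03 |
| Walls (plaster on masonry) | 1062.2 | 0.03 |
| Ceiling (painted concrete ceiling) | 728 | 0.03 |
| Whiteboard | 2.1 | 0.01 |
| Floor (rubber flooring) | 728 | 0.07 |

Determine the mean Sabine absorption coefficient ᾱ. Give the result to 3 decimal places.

0.041

Total surface area S = 2536.0 m².
Weighted sum Σ Sα = 105.158.
ᾱ = A/S = 0.041.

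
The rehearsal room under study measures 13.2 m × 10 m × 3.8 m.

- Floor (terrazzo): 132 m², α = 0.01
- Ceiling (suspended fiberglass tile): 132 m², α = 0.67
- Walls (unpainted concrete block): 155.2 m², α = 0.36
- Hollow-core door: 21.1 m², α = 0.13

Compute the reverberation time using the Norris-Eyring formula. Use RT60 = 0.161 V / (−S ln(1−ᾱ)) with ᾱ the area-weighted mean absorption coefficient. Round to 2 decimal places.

S = Σ Sᵢ = 440.3 m².
Σ(Sᵢαᵢ) = 132·0.01 + 132·0.67 + 155.2·0.36 + 21.1·0.13 = 148.375.
ᾱ = 148.375 / 440.3 = 0.3370.
Eyring denominator: −S ln(1−ᾱ) = 180.955.
V = 13.2 × 10 × 3.8 = 501.6 m³.
T = 0.161·V/[−S·ln(1−ᾱ)] = 0.161·501.6/180.955 = 0.45 s.

0.45 seconds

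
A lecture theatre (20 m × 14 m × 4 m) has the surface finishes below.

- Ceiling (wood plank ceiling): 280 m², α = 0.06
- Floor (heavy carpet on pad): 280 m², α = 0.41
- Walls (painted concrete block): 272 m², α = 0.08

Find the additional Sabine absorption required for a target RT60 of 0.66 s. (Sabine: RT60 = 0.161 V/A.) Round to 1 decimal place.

119.9 sabins

Summing Sᵢαᵢ: 16.800 + 114.800 + 21.760 → A₁ = 153.360 sabins.
For T = 0.66 s, need A₂ = 0.161·V/T = 0.161·1120/0.66 = 273.212 sabins.
Additional absorption ΔA = 273.212 − 153.360 = 119.9 sabins.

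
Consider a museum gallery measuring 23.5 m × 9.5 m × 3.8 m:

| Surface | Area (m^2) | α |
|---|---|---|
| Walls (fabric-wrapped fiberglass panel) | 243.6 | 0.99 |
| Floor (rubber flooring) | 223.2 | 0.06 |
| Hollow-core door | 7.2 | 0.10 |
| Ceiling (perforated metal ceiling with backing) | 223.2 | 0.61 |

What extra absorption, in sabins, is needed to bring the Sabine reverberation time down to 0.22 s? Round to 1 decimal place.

A₁ = Σ Sᵢαᵢ = 243.6×0.99 + 223.2×0.06 + 7.2×0.10 + 223.2×0.61 = 391.428 sabins.
For T = 0.22 s, need A₂ = 0.161·V/T = 0.161·848.35/0.22 = 620.838 sabins.
Shortfall: 620.838 − 391.428 = 229.4 sabins.

229.4 sabins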